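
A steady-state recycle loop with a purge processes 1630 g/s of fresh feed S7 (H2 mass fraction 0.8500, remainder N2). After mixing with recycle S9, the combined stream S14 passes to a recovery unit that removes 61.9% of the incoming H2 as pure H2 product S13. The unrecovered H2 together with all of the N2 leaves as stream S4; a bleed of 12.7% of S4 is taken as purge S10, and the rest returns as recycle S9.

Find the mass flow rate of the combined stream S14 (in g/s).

4001 g/s

N2 enters only via S7 and leaves only via the purge: 1630×0.150 = 0.127×(N2 in S4), and the recovery unit passes all N2, so N2 in S14 = N2 in S4 = 1925.2 g/s.
H2 in S14: m_A = 1630×0.850 + (1−0.127)·(1−0.619)·m_A, so m_A = 1385.5/0.6674 = 2076 g/s.
S14 = 2076 + 1925.2 = 4001.2 g/s.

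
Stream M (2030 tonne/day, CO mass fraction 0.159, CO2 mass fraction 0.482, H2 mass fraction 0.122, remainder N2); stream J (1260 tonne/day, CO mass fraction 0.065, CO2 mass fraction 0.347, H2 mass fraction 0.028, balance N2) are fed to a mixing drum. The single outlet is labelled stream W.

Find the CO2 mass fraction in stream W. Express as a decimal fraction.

0.430

Total flow out = 2030 + 1260 = 3290 tonne/day.
CO2 in = 2030×0.482 + 1260×0.347 = 1415.7 tonne/day.
CO2 mass fraction in W = 1415.7/3290 = 0.430.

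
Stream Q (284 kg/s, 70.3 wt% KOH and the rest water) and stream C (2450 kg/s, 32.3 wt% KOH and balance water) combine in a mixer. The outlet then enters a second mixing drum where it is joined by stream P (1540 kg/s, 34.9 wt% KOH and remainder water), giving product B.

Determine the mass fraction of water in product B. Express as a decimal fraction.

0.642

Overall, product flow = 4274 kg/s.
water in = 284×0.297 + 2450×0.677 + 1540×0.651 = 2745.5 kg/s.
water fraction in B = 0.642.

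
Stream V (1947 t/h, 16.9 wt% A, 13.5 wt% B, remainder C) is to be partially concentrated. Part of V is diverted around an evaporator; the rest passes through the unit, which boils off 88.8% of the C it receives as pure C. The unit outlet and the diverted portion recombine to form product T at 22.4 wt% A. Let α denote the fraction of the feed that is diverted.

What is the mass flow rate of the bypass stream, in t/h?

1174 t/h

All 1947×0.169 = 329.04 t/h of A reaches T, so T = 329.04/0.224 = 1468.9 t/h and vapour = 478.06 t/h.
The evaporator receives (1−α)·1947 of feed at 0.696 C and removes 0.888 of that C:
0.888×0.696×(1−α)×1947 = 478.06
(1−α) = 478.06/1203.3 = 0.3973;  α = 0.6027.
Bypass flow = 0.6027×1947 = 1173.5 t/h.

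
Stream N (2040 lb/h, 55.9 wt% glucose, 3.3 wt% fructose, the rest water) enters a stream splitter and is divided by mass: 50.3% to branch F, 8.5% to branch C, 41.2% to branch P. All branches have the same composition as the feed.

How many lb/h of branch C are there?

173.4 lb/h

Branch C flow = 0.085×2040 = 173.4 lb/h.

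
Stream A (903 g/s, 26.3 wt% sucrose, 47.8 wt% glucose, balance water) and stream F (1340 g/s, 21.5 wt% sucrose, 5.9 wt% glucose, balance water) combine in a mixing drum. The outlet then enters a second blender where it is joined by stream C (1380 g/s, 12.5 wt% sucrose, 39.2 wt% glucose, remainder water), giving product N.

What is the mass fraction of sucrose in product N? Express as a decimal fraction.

Overall, product flow = 3623 g/s.
sucrose in = 903×0.263 + 1340×0.215 + 1380×0.125 = 698.09 g/s.
sucrose fraction in N = 0.193.

0.193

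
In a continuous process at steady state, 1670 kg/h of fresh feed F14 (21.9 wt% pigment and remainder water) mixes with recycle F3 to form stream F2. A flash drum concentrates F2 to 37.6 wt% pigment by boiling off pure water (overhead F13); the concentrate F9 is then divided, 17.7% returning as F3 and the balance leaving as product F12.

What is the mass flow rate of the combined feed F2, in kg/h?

Overall pigment balance (none leaves overhead): pigment in fresh feed = pigment in product, i.e. 1670×0.219 = (1−0.177)·F9·0.376.
F9 = 365.73/(0.376×0.823) = 1181.9 kg/h.
Recycle F3 = 0.177×1181.9 = 209.19 kg/h.
Combined feed F2 = 1670 + 209.19 = 1879.2 kg/h.

1879 kg/h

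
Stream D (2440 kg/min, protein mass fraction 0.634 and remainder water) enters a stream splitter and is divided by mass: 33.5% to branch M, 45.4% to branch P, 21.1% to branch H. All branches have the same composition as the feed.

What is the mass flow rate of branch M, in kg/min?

Branch M flow = 0.335×2440 = 817.4 kg/min.

817.4 kg/min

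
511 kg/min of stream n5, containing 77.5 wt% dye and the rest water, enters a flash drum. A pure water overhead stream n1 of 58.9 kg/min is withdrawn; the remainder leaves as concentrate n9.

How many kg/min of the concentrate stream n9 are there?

Concentrate = 511 − 58.9 = 452.1 kg/min.

452.1 kg/min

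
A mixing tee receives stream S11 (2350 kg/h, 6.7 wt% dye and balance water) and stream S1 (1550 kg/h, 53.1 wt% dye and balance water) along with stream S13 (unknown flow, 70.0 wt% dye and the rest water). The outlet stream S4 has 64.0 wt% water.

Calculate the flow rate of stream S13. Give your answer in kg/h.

Let S13 be the unknown flow. Total out = 3900 + S13.
water balance: 2919.5 + 0.300·S13 = 0.640·(3900 + S13)
(0.300 − 0.640)·S13 = 0.640×3900 − 2919.5 = -423.5
S13 = -423.5 / -0.340 = 1245.6 kg/h

1246 kg/h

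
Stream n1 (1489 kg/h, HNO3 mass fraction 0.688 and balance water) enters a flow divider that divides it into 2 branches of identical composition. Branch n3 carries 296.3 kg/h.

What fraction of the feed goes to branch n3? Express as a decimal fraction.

0.199

Fraction to n3 = 296.3/1489 = 0.1990.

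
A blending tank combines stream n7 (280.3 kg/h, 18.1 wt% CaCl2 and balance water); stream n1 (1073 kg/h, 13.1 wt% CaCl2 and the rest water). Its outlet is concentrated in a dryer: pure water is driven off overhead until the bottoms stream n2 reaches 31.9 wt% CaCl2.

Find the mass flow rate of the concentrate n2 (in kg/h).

CaCl2 entering = 280.3×0.181 + 1073×0.131 = 191.3 kg/h.
All CaCl2 reports to n2, so n2 = 191.3/0.319 = 599.68 kg/h.

599.7 kg/h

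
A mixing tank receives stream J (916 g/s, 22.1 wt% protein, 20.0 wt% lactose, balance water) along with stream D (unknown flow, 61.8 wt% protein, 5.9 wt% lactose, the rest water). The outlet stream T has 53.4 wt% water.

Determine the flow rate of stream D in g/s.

195.4 g/s

Let D be the unknown flow. Total out = 916 + D.
water balance: 530.36 + 0.323·D = 0.534·(916 + D)
(0.323 − 0.534)·D = 0.534×916 − 530.36 = -41.22
D = -41.22 / -0.211 = 195.36 g/s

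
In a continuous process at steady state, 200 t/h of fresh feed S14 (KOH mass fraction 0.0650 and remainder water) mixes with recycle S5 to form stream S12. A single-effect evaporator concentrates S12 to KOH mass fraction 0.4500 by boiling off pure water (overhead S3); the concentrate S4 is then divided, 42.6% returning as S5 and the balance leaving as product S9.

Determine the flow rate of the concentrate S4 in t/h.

Overall KOH balance (none leaves overhead): KOH in fresh feed = KOH in product, i.e. 200×0.065 = (1−0.426)·S4·0.450.
S4 = 13/(0.450×0.574) = 50.329 t/h.

50.33 t/h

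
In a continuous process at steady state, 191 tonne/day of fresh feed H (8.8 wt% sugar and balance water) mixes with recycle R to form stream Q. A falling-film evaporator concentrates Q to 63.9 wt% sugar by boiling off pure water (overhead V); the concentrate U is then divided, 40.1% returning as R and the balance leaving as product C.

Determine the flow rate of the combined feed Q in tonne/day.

Overall sugar balance (none leaves overhead): sugar in fresh feed = sugar in product, i.e. 191×0.088 = (1−0.401)·U·0.639.
U = 16.808/(0.639×0.599) = 43.913 tonne/day.
Recycle R = 0.401×43.913 = 17.609 tonne/day.
Combined feed Q = 191 + 17.609 = 208.61 tonne/day.

208.6 tonne/day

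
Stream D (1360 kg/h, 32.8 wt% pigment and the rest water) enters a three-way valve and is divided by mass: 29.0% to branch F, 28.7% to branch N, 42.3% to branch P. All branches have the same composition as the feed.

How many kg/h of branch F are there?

Branch F flow = 0.290×1360 = 394.4 kg/h.

394.4 kg/h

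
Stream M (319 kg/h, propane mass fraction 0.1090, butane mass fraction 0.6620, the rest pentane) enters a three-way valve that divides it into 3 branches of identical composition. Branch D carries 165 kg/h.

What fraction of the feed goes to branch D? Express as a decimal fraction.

Fraction to D = 165/319 = 0.5172.

0.517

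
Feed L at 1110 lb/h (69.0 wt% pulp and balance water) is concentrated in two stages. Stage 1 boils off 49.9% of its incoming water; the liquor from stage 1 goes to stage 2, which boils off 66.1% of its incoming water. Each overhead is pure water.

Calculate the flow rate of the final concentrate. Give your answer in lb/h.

water in feed = 1110×0.310 = 344.1 lb/h.
After stage 1: water left = (1−0.499)×344.1 = 172.39; stream total = 938.29 lb/h.
After stage 2: water left = (1−0.661)×172.39 = 58.442; final concentrate = 824.34 lb/h.

824.3 lb/h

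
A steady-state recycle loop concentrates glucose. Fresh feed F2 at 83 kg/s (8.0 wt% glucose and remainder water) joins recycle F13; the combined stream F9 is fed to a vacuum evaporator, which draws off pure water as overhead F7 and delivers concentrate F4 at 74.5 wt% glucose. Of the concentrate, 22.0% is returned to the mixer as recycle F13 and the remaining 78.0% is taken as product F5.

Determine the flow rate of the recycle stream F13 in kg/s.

2.514 kg/s

Overall glucose balance (none leaves overhead): glucose in fresh feed = glucose in product, i.e. 83×0.080 = (1−0.220)·F4·0.745.
F4 = 6.64/(0.745×0.780) = 11.427 kg/s.
Recycle F13 = 0.220×11.427 = 2.5139 kg/s.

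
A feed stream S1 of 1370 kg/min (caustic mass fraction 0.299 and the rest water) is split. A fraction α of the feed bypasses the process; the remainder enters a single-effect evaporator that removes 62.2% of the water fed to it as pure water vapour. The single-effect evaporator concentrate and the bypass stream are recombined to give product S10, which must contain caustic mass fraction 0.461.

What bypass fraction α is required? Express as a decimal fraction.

0.194

All 1370×0.299 = 409.63 kg/min of caustic reaches S10, so S10 = 409.63/0.461 = 888.57 kg/min and vapour = 481.43 kg/min.
The evaporator receives (1−α)·1370 of feed at 0.701 water and removes 0.622 of that water:
0.622×0.701×(1−α)×1370 = 481.43
(1−α) = 481.43/597.35 = 0.8059;  α = 0.1941.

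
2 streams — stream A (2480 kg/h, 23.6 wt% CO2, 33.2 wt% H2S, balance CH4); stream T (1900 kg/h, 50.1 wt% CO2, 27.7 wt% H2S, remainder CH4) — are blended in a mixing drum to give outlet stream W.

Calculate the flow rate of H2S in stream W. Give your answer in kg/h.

1350 kg/h

H2S out = H2S in = 2480×0.332 + 1900×0.277 = 1349.7 kg/h.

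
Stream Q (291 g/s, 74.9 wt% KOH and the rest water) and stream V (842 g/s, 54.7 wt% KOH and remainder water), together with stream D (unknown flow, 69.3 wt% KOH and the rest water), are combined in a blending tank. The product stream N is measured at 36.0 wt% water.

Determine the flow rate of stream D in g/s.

Let D be the unknown flow. Total out = 1133 + D.
water balance: 454.47 + 0.307·D = 0.360·(1133 + D)
(0.307 − 0.360)·D = 0.360×1133 − 454.47 = -46.587
D = -46.587 / -0.053 = 879 g/s

879 g/s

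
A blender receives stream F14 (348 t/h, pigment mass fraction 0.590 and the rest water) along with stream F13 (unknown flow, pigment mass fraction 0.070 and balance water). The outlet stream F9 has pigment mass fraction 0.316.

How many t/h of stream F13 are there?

387.6 t/h

Let F13 be the unknown flow. Total out = 348 + F13.
pigment balance: 205.32 + 0.070·F13 = 0.316·(348 + F13)
(0.070 − 0.316)·F13 = 0.316×348 − 205.32 = -95.352
F13 = -95.352 / -0.246 = 387.61 t/h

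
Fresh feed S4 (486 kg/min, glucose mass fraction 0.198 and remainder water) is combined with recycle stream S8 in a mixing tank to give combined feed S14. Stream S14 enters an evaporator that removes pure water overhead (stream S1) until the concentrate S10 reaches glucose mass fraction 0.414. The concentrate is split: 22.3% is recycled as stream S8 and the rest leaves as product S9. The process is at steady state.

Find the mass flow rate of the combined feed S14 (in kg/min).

Overall glucose balance (none leaves overhead): glucose in fresh feed = glucose in product, i.e. 486×0.198 = (1−0.223)·S10·0.414.
S10 = 96.228/(0.414×0.777) = 299.14 kg/min.
Recycle S8 = 0.223×299.14 = 66.709 kg/min.
Combined feed S14 = 486 + 66.709 = 552.71 kg/min.

552.7 kg/min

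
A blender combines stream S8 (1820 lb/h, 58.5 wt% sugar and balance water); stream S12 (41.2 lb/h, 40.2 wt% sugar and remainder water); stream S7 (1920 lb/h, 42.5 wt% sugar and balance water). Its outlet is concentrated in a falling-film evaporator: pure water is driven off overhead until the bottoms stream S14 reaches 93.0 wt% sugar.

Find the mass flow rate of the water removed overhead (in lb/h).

1741 lb/h

sugar entering = 1820×0.585 + 41.2×0.402 + 1920×0.425 = 1897.3 lb/h.
All sugar reports to S14, so S14 = 1897.3/0.930 = 2040.1 lb/h.
Total feed = 3781.2 lb/h; overhead = 3781.2 − 2040.1 = 1741.1 lb/h.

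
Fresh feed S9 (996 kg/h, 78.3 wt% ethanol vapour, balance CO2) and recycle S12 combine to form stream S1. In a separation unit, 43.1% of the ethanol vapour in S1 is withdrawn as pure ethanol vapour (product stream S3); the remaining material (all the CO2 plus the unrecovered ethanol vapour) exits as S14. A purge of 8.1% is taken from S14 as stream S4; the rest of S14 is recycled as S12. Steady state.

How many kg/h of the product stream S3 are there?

704.5 kg/h

ethanol vapour in S1: m_A = 996×0.783 + (1−0.081)·(1−0.431)·m_A, so m_A = 779.87/0.4771 = 1634.6 kg/h.
Product S3 = 0.431×1634.6 = 704.53 kg/h.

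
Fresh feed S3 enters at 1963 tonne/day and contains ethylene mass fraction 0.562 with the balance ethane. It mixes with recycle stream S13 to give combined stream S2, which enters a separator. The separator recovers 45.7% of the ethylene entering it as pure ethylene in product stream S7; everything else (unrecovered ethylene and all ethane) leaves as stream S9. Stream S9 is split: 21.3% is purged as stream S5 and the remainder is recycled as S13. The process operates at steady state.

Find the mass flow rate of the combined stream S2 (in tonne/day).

5963 tonne/day

ethane enters only via S3 and leaves only via the purge: 1963×0.438 = 0.213×(ethane in S9), and the separator passes all ethane, so ethane in S2 = ethane in S9 = 4036.6 tonne/day.
ethylene in S2: m_A = 1963×0.562 + (1−0.213)·(1−0.457)·m_A, so m_A = 1103.2/0.5727 = 1926.5 tonne/day.
S2 = 1926.5 + 4036.6 = 5963.1 tonne/day.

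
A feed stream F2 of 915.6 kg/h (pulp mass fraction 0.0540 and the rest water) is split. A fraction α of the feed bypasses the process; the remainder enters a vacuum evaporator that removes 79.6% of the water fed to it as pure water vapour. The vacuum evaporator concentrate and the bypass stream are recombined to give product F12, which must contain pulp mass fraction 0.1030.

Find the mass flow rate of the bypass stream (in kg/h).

337.2 kg/h

All 915.6×0.054 = 49.442 kg/h of pulp reaches F12, so F12 = 49.442/0.103 = 480.02 kg/h and vapour = 435.58 kg/h.
The evaporator receives (1−α)·915.6 of feed at 0.946 water and removes 0.796 of that water:
0.796×0.946×(1−α)×915.6 = 435.58
(1−α) = 435.58/689.46 = 0.6318;  α = 0.3682.
Bypass flow = 0.3682×915.6 = 337.16 kg/h.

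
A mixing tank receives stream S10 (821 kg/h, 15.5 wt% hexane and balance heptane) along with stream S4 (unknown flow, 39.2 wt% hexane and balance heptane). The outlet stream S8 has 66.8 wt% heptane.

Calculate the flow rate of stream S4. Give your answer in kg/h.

Let S4 be the unknown flow. Total out = 821 + S4.
heptane balance: 693.75 + 0.608·S4 = 0.668·(821 + S4)
(0.608 − 0.668)·S4 = 0.668×821 − 693.75 = -145.32
S4 = -145.32 / -0.060 = 2421.9 kg/h

2422 kg/h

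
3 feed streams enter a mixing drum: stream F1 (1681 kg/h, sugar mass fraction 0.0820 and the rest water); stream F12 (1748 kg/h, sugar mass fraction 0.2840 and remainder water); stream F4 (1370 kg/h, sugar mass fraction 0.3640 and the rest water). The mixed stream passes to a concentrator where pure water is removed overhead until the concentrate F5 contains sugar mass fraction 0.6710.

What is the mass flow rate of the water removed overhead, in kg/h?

sugar entering = 1681×0.082 + 1748×0.284 + 1370×0.364 = 1133 kg/h.
All sugar reports to F5, so F5 = 1133/0.671 = 1688.5 kg/h.
Total feed = 4799 kg/h; overhead = 4799 − 1688.5 = 3110.5 kg/h.

3111 kg/h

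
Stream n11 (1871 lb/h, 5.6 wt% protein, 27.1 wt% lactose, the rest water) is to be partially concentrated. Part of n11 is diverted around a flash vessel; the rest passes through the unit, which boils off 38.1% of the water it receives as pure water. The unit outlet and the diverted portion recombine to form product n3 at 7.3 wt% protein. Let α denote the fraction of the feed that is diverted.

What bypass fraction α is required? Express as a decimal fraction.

0.092

All 1871×0.056 = 104.78 lb/h of protein reaches n3, so n3 = 104.78/0.073 = 1435.3 lb/h and vapour = 435.71 lb/h.
The evaporator receives (1−α)·1871 of feed at 0.673 water and removes 0.381 of that water:
0.381×0.673×(1−α)×1871 = 435.71
(1−α) = 435.71/479.75 = 0.9082;  α = 0.0918.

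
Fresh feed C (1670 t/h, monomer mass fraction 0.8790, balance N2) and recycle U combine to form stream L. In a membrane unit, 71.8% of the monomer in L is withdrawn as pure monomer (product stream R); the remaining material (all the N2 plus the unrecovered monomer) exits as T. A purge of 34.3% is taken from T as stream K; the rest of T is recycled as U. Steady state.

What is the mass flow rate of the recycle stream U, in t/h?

N2 enters only via C and leaves only via the purge: 1670×0.121 = 0.343×(N2 in T), and the membrane unit passes all N2, so N2 in L = N2 in T = 589.13 t/h.
monomer in L: m_A = 1670×0.879 + (1−0.343)·(1−0.718)·m_A, so m_A = 1467.9/0.8147 = 1801.7 t/h.
T = (1−0.718)×1801.7 + 589.13 = 1097.2 t/h.
Recycle U = (1−0.343)×1097.2 = 720.87 t/h.

720.9 t/h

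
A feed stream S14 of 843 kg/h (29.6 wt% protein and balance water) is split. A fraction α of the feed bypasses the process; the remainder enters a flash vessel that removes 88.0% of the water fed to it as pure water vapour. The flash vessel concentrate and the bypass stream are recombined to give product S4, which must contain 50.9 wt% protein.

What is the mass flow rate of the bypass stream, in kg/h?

All 843×0.296 = 249.53 kg/h of protein reaches S4, so S4 = 249.53/0.509 = 490.23 kg/h and vapour = 352.77 kg/h.
The evaporator receives (1−α)·843 of feed at 0.704 water and removes 0.880 of that water:
0.880×0.704×(1−α)×843 = 352.77
(1−α) = 352.77/522.26 = 0.6755;  α = 0.3245.
Bypass flow = 0.3245×843 = 273.58 kg/h.

273.6 kg/h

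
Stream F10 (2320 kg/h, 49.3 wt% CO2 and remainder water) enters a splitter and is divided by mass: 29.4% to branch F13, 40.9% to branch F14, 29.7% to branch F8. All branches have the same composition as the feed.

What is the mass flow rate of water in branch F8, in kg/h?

349.3 kg/h

Branch F8 total = 0.297×2320 = 689.04 kg/h.
water in F8 = 0.507×689.04 = 349.34 kg/h.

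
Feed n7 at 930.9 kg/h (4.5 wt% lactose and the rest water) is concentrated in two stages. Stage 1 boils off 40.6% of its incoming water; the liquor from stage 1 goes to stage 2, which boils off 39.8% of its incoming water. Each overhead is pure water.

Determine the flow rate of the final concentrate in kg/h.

359.8 kg/h

water in feed = 930.9×0.955 = 889.01 kg/h.
After stage 1: water left = (1−0.406)×889.01 = 528.07; stream total = 569.96 kg/h.
After stage 2: water left = (1−0.398)×528.07 = 317.9; final concentrate = 359.79 kg/h.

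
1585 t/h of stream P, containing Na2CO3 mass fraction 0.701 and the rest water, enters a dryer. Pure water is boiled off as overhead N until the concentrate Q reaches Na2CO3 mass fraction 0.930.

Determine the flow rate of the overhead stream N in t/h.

390.3 t/h

Na2CO3 is conserved: 1585×0.701 = 1111.1 t/h all reports to the concentrate.
Concentrate = 1111.1/(target fraction) = 1194.7 t/h.
Overhead = 1585 − 1194.7 = 390.28 t/h.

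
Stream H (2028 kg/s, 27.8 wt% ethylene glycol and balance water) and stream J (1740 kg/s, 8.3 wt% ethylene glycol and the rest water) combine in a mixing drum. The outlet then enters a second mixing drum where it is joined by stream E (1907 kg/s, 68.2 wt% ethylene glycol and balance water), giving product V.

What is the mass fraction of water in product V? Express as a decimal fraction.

0.6460

Overall, product flow = 5675 kg/s.
water in = 2028×0.722 + 1740×0.917 + 1907×0.318 = 3666.2 kg/s.
water fraction in V = 0.6460.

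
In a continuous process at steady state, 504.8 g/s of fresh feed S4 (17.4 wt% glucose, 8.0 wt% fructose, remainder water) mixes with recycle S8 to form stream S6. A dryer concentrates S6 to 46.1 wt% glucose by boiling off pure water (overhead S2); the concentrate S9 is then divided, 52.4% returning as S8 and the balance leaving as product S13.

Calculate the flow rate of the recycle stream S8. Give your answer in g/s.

209.7 g/s

Overall glucose balance (none leaves overhead): glucose in fresh feed = glucose in product, i.e. 504.8×0.174 = (1−0.524)·S9·0.461.
S9 = 87.835/(0.461×0.476) = 400.28 g/s.
Recycle S8 = 0.524×400.28 = 209.75 g/s.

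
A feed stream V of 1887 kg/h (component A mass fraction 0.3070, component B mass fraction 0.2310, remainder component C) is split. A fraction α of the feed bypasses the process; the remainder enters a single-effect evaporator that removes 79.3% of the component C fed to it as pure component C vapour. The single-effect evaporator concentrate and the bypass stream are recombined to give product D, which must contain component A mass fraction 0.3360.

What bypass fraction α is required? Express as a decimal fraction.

0.764

All 1887×0.307 = 579.31 kg/h of component A reaches D, so D = 579.31/0.336 = 1724.1 kg/h and vapour = 162.87 kg/h.
The evaporator receives (1−α)·1887 of feed at 0.462 component C and removes 0.793 of that component C:
0.793×0.462×(1−α)×1887 = 162.87
(1−α) = 162.87/691.33 = 0.2356;  α = 0.7644.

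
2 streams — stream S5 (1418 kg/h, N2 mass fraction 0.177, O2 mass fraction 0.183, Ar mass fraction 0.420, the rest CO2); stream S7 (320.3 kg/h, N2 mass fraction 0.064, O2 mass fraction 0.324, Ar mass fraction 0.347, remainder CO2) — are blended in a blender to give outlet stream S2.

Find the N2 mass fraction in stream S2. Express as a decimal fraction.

0.156

Total flow out = 1418 + 320.3 = 1738.3 kg/h.
N2 in = 1418×0.177 + 320.3×0.064 = 271.49 kg/h.
N2 mass fraction in S2 = 271.49/1738.3 = 0.156.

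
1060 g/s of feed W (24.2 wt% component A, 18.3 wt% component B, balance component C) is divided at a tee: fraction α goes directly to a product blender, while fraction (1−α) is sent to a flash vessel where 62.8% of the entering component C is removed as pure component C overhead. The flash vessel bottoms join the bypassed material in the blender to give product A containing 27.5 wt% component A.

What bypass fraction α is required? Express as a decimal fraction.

All 1060×0.242 = 256.52 g/s of component A reaches A, so A = 256.52/0.275 = 932.8 g/s and vapour = 127.2 g/s.
The evaporator receives (1−α)·1060 of feed at 0.575 component C and removes 0.628 of that component C:
0.628×0.575×(1−α)×1060 = 127.2
(1−α) = 127.2/382.77 = 0.3323;  α = 0.6677.

0.668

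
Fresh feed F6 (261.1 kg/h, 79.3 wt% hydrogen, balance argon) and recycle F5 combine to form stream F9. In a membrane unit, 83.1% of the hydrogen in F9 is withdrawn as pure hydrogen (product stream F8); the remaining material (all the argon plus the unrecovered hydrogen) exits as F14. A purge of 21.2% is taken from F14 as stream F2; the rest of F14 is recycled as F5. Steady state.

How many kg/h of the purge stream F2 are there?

62.61 kg/h

argon enters only via F6 and leaves only via the purge: 261.1×0.207 = 0.212×(argon in F14), and the membrane unit passes all argon, so argon in F9 = argon in F14 = 254.94 kg/h.
hydrogen in F9: m_A = 261.1×0.793 + (1−0.212)·(1−0.831)·m_A, so m_A = 207.05/0.8668 = 238.86 kg/h.
F14 = (1−0.831)×238.86 + 254.94 = 295.31 kg/h.
Purge F2 = 0.212×295.31 = 62.606 kg/h.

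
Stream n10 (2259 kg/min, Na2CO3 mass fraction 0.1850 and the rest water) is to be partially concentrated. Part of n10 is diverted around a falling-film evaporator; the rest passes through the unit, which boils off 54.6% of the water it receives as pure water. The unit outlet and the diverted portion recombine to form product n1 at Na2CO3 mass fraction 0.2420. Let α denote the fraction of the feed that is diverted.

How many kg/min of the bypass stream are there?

1063 kg/min

All 2259×0.185 = 417.92 kg/min of Na2CO3 reaches n1, so n1 = 417.92/0.242 = 1726.9 kg/min and vapour = 532.08 kg/min.
The evaporator receives (1−α)·2259 of feed at 0.815 water and removes 0.546 of that water:
0.546×0.815×(1−α)×2259 = 532.08
(1−α) = 532.08/1005.2 = 0.5293;  α = 0.4707.
Bypass flow = 0.4707×2259 = 1063.3 kg/min.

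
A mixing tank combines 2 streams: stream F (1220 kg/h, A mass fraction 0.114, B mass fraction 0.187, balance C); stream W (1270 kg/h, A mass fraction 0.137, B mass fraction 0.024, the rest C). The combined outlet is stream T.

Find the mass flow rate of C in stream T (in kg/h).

1918 kg/h

C out = C in = 1220×0.699 + 1270×0.839 = 1918.3 kg/h.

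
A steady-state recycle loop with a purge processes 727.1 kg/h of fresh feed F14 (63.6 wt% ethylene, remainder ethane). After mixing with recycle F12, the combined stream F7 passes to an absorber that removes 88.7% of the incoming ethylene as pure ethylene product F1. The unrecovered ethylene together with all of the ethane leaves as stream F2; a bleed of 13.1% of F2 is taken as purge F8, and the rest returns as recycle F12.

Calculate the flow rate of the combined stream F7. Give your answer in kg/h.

ethane enters only via F14 and leaves only via the purge: 727.1×0.364 = 0.131×(ethane in F2), and the absorber passes all ethane, so ethane in F7 = ethane in F2 = 2020.3 kg/h.
ethylene in F7: m_A = 727.1×0.636 + (1−0.131)·(1−0.887)·m_A, so m_A = 462.44/0.9018 = 512.79 kg/h.
F7 = 512.79 + 2020.3 = 2533.1 kg/h.

2533 kg/h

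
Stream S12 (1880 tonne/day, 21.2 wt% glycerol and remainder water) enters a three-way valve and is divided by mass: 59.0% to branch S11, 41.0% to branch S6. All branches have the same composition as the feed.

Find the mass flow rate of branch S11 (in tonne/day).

Branch S11 flow = 0.590×1880 = 1109.2 tonne/day.

1109 tonne/day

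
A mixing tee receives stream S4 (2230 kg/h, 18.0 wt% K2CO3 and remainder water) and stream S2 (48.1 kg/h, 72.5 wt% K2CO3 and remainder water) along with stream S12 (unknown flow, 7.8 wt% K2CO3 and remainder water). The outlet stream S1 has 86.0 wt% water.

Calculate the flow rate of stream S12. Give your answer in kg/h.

Let S12 be the unknown flow. Total out = 2278.1 + S12.
water balance: 1841.8 + 0.922·S12 = 0.860·(2278.1 + S12)
(0.922 − 0.860)·S12 = 0.860×2278.1 − 1841.8 = 117.34
S12 = 117.34 / 0.062 = 1892.6 kg/h

1893 kg/h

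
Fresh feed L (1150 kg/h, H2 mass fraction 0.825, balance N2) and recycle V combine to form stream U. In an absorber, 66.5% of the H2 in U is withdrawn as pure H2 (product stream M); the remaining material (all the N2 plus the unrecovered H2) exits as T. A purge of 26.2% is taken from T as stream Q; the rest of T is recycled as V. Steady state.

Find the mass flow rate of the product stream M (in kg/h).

838.1 kg/h

H2 in U: m_A = 1150×0.825 + (1−0.262)·(1−0.665)·m_A, so m_A = 948.75/0.7528 = 1260.3 kg/h.
Product M = 0.665×1260.3 = 838.13 kg/h.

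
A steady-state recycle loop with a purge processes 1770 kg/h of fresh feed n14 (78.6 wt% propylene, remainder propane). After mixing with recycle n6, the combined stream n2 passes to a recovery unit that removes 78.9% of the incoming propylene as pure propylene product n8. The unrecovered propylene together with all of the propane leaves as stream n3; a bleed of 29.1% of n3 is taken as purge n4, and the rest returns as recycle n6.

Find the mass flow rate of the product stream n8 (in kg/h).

1291 kg/h

propylene in n2: m_A = 1770×0.786 + (1−0.291)·(1−0.789)·m_A, so m_A = 1391.2/0.8504 = 1636 kg/h.
Product n8 = 0.789×1636 = 1290.8 kg/h.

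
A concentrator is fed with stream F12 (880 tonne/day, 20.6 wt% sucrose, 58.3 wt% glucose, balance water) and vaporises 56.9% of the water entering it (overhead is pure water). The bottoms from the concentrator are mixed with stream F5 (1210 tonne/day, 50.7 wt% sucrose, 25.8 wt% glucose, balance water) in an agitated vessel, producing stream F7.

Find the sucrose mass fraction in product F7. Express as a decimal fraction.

Vapour removed = 0.569×0.211×880 = 105.65 tonne/day; concentrate = 774.35 tonne/day.
sucrose reaching the mixer = 181.28 (from concentrate) + 1210×0.507 = 794.75 tonne/day.
Product flow = 774.35 + 1210 = 1984.3 tonne/day; sucrose fraction = 0.401.

0.401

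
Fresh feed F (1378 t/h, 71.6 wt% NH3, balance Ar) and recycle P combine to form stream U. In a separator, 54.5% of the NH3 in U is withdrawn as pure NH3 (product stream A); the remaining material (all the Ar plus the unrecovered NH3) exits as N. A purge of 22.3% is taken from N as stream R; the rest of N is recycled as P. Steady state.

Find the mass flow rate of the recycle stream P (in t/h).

Ar enters only via F and leaves only via the purge: 1378×0.284 = 0.223×(Ar in N), and the separator passes all Ar, so Ar in U = Ar in N = 1754.9 t/h.
NH3 in U: m_A = 1378×0.716 + (1−0.223)·(1−0.545)·m_A, so m_A = 986.65/0.6465 = 1526.2 t/h.
N = (1−0.545)×1526.2 + 1754.9 = 2449.4 t/h.
Recycle P = (1−0.223)×2449.4 = 1903.2 t/h.

1903 t/h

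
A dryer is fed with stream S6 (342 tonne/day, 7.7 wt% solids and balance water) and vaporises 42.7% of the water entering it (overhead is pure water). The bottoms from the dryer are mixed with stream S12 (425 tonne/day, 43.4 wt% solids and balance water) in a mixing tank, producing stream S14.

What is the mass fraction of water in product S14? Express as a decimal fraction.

0.667

Vapour removed = 0.427×0.923×342 = 134.79 tonne/day; concentrate = 207.21 tonne/day.
water reaching the mixer = 180.88 (from concentrate) + 425×0.566 = 421.43 tonne/day.
Product flow = 207.21 + 425 = 632.21 tonne/day; water fraction = 0.667.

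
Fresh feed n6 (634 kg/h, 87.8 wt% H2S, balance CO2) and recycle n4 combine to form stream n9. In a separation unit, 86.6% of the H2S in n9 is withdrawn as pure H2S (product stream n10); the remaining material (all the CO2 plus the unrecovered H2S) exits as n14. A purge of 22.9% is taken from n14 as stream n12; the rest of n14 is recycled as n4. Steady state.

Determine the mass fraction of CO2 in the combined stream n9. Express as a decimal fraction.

0.3524

CO2 enters only via n6 and leaves only via the purge: 634×0.122 = 0.229×(CO2 in n14), and the separation unit passes all CO2, so CO2 in n9 = CO2 in n14 = 337.76 kg/h.
H2S in n9: m_A = 634×0.878 + (1−0.229)·(1−0.866)·m_A, so m_A = 556.65/0.8967 = 620.79 kg/h.
n9 = 620.79 + 337.76 = 958.55 kg/h.
CO2 fraction in n9 = 337.76/958.55 = 0.3524.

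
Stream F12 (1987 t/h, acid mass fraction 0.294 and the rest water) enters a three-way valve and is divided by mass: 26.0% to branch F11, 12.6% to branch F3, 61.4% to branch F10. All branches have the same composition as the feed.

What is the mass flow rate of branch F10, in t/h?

Branch F10 flow = 0.614×1987 = 1220 t/h.

1220 t/h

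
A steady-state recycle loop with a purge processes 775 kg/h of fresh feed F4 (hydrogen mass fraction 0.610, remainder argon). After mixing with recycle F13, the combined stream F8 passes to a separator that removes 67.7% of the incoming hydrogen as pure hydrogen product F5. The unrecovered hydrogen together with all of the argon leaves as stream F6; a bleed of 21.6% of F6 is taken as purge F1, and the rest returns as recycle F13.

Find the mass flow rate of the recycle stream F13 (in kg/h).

argon enters only via F4 and leaves only via the purge: 775×0.390 = 0.216×(argon in F6), and the separator passes all argon, so argon in F8 = argon in F6 = 1399.3 kg/h.
hydrogen in F8: m_A = 775×0.610 + (1−0.216)·(1−0.677)·m_A, so m_A = 472.75/0.7468 = 633.06 kg/h.
F6 = (1−0.677)×633.06 + 1399.3 = 1603.8 kg/h.
Recycle F13 = (1−0.216)×1603.8 = 1257.4 kg/h.

1257 kg/h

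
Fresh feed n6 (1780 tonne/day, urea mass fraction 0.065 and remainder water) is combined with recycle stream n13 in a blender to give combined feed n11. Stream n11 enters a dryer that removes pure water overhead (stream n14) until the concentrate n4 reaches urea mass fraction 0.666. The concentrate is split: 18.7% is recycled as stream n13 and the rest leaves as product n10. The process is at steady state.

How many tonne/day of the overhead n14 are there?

1606 tonne/day

Overall urea balance (none leaves overhead): urea in fresh feed = urea in product, i.e. 1780×0.065 = (1−0.187)·n4·0.666.
n4 = 115.7/(0.666×0.813) = 213.68 tonne/day.
Recycle n13 = 0.187×213.68 = 39.959 tonne/day.
Combined feed n11 = 1780 + 39.959 = 1820 tonne/day.
Overhead n14 = n11 − n4 = 1820 − 213.68 = 1606.3 tonne/day.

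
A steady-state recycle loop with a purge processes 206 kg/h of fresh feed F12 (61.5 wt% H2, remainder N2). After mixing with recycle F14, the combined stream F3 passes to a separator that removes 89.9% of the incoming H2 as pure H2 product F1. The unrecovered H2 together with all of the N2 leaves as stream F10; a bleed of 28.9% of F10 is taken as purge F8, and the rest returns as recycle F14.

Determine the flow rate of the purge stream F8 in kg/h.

N2 enters only via F12 and leaves only via the purge: 206×0.385 = 0.289×(N2 in F10), and the separator passes all N2, so N2 in F3 = N2 in F10 = 274.43 kg/h.
H2 in F3: m_A = 206×0.615 + (1−0.289)·(1−0.899)·m_A, so m_A = 126.69/0.9282 = 136.49 kg/h.
F10 = (1−0.899)×136.49 + 274.43 = 288.21 kg/h.
Purge F8 = 0.289×288.21 = 83.294 kg/h.

83.29 kg/h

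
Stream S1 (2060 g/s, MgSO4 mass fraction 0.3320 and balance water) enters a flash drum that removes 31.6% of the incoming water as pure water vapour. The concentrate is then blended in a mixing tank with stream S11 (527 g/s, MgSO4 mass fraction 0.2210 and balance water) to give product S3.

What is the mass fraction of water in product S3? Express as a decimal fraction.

0.6281

Vapour removed = 0.316×0.668×2060 = 434.84 g/s; concentrate = 1625.2 g/s.
water reaching the mixer = 941.24 (from concentrate) + 527×0.779 = 1351.8 g/s.
Product flow = 1625.2 + 527 = 2152.2 g/s; water fraction = 0.6281.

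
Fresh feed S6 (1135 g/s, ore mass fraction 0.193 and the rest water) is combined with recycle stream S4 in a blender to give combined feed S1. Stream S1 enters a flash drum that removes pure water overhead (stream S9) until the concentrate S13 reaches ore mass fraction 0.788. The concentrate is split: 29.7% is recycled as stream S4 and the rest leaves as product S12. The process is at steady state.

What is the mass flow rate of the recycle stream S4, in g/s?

117.4 g/s

Overall ore balance (none leaves overhead): ore in fresh feed = ore in product, i.e. 1135×0.193 = (1−0.297)·S13·0.788.
S13 = 219.06/(0.788×0.703) = 395.43 g/s.
Recycle S4 = 0.297×395.43 = 117.44 g/s.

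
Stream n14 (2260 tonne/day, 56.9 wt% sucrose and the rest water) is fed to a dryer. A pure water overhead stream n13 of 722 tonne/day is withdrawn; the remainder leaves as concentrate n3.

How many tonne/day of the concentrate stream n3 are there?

Concentrate = 2260 − 722 = 1538 tonne/day.

1538 tonne/day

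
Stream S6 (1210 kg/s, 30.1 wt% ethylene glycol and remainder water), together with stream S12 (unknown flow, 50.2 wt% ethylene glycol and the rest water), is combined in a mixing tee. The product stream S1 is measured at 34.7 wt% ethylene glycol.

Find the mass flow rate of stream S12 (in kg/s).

359.1 kg/s

Let S12 be the unknown flow. Total out = 1210 + S12.
ethylene glycol balance: 364.21 + 0.502·S12 = 0.347·(1210 + S12)
(0.502 − 0.347)·S12 = 0.347×1210 − 364.21 = 55.66
S12 = 55.66 / 0.155 = 359.1 kg/s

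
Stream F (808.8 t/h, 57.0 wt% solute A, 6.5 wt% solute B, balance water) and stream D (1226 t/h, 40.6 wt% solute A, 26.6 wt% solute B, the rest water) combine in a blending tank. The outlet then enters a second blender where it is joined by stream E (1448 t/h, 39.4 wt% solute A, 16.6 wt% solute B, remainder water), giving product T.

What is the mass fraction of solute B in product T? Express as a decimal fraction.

0.178

Overall, product flow = 3482.8 t/h.
solute B in = 808.8×0.065 + 1226×0.266 + 1448×0.166 = 619.06 t/h.
solute B fraction in T = 0.178.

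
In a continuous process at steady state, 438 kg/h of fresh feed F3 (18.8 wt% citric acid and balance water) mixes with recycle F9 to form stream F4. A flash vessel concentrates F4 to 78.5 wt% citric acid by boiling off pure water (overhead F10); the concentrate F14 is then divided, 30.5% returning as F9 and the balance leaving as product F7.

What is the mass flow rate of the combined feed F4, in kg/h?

Overall citric acid balance (none leaves overhead): citric acid in fresh feed = citric acid in product, i.e. 438×0.188 = (1−0.305)·F14·0.785.
F14 = 82.344/(0.785×0.695) = 150.93 kg/h.
Recycle F9 = 0.305×150.93 = 46.034 kg/h.
Combined feed F4 = 438 + 46.034 = 484.03 kg/h.

484 kg/h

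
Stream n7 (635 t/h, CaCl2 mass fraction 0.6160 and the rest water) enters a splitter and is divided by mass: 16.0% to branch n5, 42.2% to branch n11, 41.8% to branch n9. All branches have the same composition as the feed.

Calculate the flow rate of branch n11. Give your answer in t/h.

Branch n11 flow = 0.422×635 = 267.97 t/h.

268 t/h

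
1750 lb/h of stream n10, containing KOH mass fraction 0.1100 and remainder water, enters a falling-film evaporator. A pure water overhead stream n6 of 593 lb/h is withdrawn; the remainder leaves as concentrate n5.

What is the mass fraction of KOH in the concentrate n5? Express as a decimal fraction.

0.1664

KOH is not removed: 1750×0.110 = 192.5 lb/h of KOH enters n5.
Concentrate = 1750 − 593 = 1157 lb/h.
Mass fraction = 192.5/1157 = 0.1664.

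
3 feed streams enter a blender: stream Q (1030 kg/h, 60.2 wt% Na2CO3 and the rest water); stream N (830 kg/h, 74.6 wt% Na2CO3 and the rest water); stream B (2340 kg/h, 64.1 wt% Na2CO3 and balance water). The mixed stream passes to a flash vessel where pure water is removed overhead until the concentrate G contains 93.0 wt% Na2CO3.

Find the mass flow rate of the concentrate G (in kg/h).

Na2CO3 entering = 1030×0.602 + 830×0.746 + 2340×0.641 = 2739.2 kg/h.
All Na2CO3 reports to G, so G = 2739.2/0.930 = 2945.4 kg/h.

2945 kg/h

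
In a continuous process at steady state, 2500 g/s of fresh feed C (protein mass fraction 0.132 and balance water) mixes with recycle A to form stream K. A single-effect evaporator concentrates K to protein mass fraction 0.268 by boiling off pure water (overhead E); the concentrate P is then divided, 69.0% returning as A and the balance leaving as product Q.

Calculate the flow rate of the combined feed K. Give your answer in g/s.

Overall protein balance (none leaves overhead): protein in fresh feed = protein in product, i.e. 2500×0.132 = (1−0.690)·P·0.268.
P = 330/(0.268×0.310) = 3972.1 g/s.
Recycle A = 0.690×3972.1 = 2740.7 g/s.
Combined feed K = 2500 + 2740.7 = 5240.7 g/s.

5241 g/s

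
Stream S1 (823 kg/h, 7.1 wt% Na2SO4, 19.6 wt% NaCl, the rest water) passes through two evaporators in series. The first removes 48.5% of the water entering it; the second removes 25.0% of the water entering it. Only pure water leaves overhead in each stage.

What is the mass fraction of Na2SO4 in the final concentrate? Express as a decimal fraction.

0.129

water in feed = 823×0.733 = 603.26 kg/h.
After stage 1: water left = (1−0.485)×603.26 = 310.68; stream total = 530.42 kg/h.
After stage 2: water left = (1−0.250)×310.68 = 233.01; final concentrate = 452.75 kg/h.
Na2SO4 fraction = 58.433/452.75 = 0.129.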